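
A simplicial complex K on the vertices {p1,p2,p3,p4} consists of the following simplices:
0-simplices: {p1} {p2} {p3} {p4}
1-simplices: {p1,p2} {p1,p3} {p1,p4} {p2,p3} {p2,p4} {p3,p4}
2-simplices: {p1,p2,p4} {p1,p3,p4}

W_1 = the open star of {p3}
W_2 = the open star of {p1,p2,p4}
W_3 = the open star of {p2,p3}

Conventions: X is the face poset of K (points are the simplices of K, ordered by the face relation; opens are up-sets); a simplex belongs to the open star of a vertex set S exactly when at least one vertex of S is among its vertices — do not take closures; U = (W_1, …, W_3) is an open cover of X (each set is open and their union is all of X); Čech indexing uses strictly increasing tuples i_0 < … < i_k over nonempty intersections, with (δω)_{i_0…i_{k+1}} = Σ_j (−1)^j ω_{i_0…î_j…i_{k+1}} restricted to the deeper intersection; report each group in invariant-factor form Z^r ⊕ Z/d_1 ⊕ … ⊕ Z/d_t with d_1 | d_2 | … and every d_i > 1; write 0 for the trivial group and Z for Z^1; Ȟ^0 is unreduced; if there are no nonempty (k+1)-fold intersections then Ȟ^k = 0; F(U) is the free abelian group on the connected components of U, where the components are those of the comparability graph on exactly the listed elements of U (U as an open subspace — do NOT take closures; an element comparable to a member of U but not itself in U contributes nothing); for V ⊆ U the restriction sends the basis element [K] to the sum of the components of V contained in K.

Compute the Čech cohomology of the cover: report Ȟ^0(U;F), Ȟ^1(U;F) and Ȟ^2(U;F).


Ȟ^0 = Z; Ȟ^1 = Z; Ȟ^2 = 0

intersection data:
  W1={{p3},{p1,p3},{p2,p3},{p3,p4},{p1,p3,p4}} W2={{p1},{p2},{p4},{p1,p2},{p1,p3},{p1,p4},{p2,p3},{p2,p4},{p3,p4},{p1,p2,p4},{p1,p3,p4}} W3={{p2},{p3},{p1,p2},{p1,p3},{p2,p3},{p2,p4},{p3,p4},{p1,p2,p4},{p1,p3,p4}}
  W12={{p1,p3},{p2,p3},{p3,p4},{p1,p3,p4}} W13={{p3},{p1,p3},{p2,p3},{p3,p4},{p1,p3,p4}} W23={{p2},{p1,p2},{p1,p3},{p2,p3},{p2,p4},{p3,p4},{p1,p2,p4},{p1,p3,p4}}
  W123={{p1,p3},{p2,p3},{p3,p4},{p1,p3,p4}}
components per intersection:
  W1: {{p3},{p1,p3},{p2,p3},{p3,p4},{p1,p3,p4}}
  W2: {{p1},{p2},{p4},{p1,p2},{p1,p3},{p1,p4},{p2,p3},{p2,p4},{p3,p4},{p1,p2,p4},{p1,p3,p4}}
  W3: {{p2},{p3},{p1,p2},{p1,p3},{p2,p3},{p2,p4},{p3,p4},{p1,p2,p4},{p1,p3,p4}}
  W12: {{p1,p3},{p3,p4},{p1,p3,p4}} {{p2,p3}}
  W13: {{p3},{p1,p3},{p2,p3},{p3,p4},{p1,p3,p4}}
  W23: {{p2},{p1,p2},{p2,p3},{p2,p4},{p1,p2,p4}} {{p1,p3},{p3,p4},{p1,p3,p4}}
  W123: {{p1,p3},{p3,p4},{p1,p3,p4}} {{p2,p3}}
C dims 3,5,2; δ0: rk 2, SNF 1^2; δ1: rk 2, SNF 1^2
Ȟ^0 = (3 − 2) − 0 = 1, so Ȟ^0 ≅ Z
Ȟ^1 = (5 − 2) − 2 = 1, so Ȟ^1 ≅ Z
Ȟ^2 = (2 − 0) − 2 = 0, so Ȟ^2 ≅ 0


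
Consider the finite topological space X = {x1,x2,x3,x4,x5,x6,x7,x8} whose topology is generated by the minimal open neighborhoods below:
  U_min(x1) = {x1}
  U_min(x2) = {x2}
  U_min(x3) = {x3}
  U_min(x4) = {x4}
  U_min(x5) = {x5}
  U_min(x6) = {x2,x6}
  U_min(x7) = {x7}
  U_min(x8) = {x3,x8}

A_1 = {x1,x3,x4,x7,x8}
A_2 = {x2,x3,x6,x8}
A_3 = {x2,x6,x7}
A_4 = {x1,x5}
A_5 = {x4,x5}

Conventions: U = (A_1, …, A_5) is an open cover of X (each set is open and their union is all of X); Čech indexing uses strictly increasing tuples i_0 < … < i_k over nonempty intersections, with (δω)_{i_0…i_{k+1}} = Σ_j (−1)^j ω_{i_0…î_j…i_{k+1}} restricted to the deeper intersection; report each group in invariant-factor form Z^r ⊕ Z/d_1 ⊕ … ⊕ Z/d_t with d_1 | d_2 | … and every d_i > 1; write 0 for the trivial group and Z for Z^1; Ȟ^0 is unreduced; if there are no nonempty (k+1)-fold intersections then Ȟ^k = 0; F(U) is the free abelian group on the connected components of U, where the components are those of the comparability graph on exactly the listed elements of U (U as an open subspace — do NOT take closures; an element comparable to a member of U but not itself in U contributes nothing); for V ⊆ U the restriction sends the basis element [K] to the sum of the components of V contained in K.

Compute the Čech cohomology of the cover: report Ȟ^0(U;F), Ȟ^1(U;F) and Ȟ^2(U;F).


Ȟ^0 ≅ Z^6, Ȟ^1 ≅ 0 and Ȟ^2 ≅ 0

nerve of the cover:
  A12={x3,x8} A13={x7} A14={x1} A15={x4} A23={x2,x6} A45={x5}
components per intersection:
  A1: {x1} {x3,x8} {x4} {x7}
  A2: {x2,x6} {x3,x8}
  A3: {x2,x6} {x7}
  A4: {x1} {x5}
  A5: {x4} {x5}
  A12: {x3,x8}
  A13: {x7}
  A14: {x1}
  A15: {x4}
  A23: {x2,x6}
  A45: {x5}
C dims 12,6; δ0: rk 6, SNF 1^6
Ȟ^0 = (12 − 6) − 0 = 6, so Ȟ^0 ≅ Z^6
Ȟ^1 = (6 − 0) − 6 = 0, so Ȟ^1 ≅ 0
Ȟ^2 = (0 − 0) − 0 = 0, so Ȟ^2 ≅ 0


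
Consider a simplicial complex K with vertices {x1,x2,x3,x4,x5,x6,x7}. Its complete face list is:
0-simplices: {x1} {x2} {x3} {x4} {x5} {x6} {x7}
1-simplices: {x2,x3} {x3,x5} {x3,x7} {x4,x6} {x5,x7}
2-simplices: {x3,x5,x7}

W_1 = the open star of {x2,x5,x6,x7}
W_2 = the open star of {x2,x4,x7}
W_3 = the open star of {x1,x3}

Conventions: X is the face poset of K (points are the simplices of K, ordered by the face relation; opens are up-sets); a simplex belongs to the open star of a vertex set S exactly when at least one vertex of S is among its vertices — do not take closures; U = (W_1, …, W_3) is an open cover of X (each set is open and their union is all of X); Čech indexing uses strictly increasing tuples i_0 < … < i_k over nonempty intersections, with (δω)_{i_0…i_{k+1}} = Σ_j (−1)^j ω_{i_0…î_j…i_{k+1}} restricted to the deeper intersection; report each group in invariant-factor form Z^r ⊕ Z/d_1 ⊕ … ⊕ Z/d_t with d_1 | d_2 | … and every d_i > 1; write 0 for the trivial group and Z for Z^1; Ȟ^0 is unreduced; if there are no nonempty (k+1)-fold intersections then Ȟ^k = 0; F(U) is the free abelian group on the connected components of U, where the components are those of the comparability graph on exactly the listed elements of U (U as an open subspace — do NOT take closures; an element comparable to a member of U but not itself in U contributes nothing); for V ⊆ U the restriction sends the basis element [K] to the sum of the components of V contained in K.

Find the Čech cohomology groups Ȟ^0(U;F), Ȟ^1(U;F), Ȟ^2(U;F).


nonempty overlaps:
  W1={{x2},{x5},{x6},{x7},{x2,x3},{x3,x5},{x3,x7},{x4,x6},{x5,x7},{x3,x5,x7}} W2={{x2},{x4},{x7},{x2,x3},{x3,x7},{x4,x6},{x5,x7},{x3,x5,x7}} W3={{x1},{x3},{x2,x3},{x3,x5},{x3,x7},{x3,x5,x7}}
  W12={{x2},{x7},{x2,x3},{x3,x7},{x4,x6},{x5,x7},{x3,x5,x7}} W13={{x2,x3},{x3,x5},{x3,x7},{x3,x5,x7}} W23={{x2,x3},{x3,x7},{x3,x5,x7}}
  W123={{x2,x3},{x3,x7},{x3,x5,x7}}
components per intersection:
  W1: {{x2},{x2,x3}} {{x5},{x7},{x3,x5},{x3,x7},{x5,x7},{x3,x5,x7}} {{x6},{x4,x6}}
  W2: {{x2},{x2,x3}} {{x4},{x4,x6}} {{x7},{x3,x7},{x5,x7},{x3,x5,x7}}
  W3: {{x1}} {{x3},{x2,x3},{x3,x5},{x3,x7},{x3,x5,x7}}
  W12: {{x2},{x2,x3}} {{x7},{x3,x7},{x5,x7},{x3,x5,x7}} {{x4,x6}}
  W13: {{x2,x3}} {{x3,x5},{x3,x7},{x3,x5,x7}}
  W23: {{x2,x3}} {{x3,x7},{x3,x5,x7}}
  W123: {{x2,x3}} {{x3,x7},{x3,x5,x7}}
C dims 8,7,2; δ0: rk 5, SNF 1^5; δ1: rk 2, SNF 1^2
degree 0: 8−5−0 = 3 → Ȟ^0 ≅ Z^3
degree 1: 7−2−5 = 0 → Ȟ^1 ≅ 0
degree 2: 2−0−2 = 0 → Ȟ^2 ≅ 0

Ȟ^0(U;F) ≅ Z^3, Ȟ^1(U;F) ≅ 0, Ȟ^2(U;F) ≅ 0


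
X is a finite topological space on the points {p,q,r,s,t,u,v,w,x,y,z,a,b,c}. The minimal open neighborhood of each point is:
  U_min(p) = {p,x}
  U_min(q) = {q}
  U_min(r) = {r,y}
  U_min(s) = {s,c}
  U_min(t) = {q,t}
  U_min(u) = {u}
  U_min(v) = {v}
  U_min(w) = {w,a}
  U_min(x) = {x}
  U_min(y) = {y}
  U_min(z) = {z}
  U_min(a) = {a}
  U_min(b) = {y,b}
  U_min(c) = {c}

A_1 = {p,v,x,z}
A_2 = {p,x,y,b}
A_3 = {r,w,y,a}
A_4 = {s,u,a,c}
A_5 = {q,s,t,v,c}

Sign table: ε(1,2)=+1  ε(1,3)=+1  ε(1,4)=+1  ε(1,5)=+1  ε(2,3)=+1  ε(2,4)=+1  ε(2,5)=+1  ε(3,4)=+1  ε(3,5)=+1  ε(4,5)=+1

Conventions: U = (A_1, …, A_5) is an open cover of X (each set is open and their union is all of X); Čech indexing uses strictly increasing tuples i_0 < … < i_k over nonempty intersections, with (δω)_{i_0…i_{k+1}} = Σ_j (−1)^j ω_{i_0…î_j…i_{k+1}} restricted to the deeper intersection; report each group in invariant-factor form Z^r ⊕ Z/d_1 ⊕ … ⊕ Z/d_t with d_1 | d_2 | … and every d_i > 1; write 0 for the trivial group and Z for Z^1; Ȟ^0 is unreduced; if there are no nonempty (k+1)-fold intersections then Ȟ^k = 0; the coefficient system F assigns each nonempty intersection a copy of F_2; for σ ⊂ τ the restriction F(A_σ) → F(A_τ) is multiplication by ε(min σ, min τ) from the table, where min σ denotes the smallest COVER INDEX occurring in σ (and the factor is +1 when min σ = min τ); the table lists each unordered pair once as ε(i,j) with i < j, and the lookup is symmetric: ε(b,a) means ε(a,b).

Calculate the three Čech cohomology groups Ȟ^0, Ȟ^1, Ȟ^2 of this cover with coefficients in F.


Ȟ^0 = Z/2,  Ȟ^1 = Z/2,  Ȟ^2 = 0

nonempty overlaps:
  A12={p,x} A15={v} A23={y} A34={a} A45={s,c}
C dims 5,5; δ0: rk_F2 4
degree 0: 5−4−0 = 1 → Ȟ^0 ≅ Z/2
degree 1: 5−0−4 = 1 → Ȟ^1 ≅ Z/2
degree 2: 0−0−0 = 0 → Ȟ^2 ≅ 0


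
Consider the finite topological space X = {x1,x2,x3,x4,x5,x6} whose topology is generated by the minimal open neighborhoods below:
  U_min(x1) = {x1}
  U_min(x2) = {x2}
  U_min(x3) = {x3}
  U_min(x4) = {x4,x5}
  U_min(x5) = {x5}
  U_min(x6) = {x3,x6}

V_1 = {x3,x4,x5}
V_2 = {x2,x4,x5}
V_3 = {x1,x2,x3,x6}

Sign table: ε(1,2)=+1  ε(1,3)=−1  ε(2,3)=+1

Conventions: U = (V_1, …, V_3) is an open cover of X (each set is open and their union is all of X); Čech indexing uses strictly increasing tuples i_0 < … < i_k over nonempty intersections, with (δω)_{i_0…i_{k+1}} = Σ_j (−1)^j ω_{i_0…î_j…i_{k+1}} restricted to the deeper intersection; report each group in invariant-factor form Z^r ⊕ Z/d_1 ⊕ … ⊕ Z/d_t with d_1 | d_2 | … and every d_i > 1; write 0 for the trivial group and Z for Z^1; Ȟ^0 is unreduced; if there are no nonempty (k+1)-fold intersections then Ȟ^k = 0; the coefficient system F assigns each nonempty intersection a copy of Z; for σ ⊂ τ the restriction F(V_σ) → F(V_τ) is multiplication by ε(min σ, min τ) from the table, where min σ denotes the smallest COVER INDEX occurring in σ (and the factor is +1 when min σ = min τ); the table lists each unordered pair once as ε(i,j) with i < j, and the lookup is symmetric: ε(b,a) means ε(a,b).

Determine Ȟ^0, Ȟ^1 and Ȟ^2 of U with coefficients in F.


nerve simplices:
  V12={x4,x5} V13={x3} V23={x2}
C dims 3,3; δ0: rk 3, SNF 1^2·2
degree 0: 3−3−0 = 0 → Ȟ^0 ≅ 0
degree 1: 3−0−3 = 0 plus torsion [2] → Ȟ^1 ≅ Z/2
degree 2: 0−0−0 = 0 → Ȟ^2 ≅ 0

Ȟ^0(U;F) ≅ 0; Ȟ^1(U;F) ≅ Z/2; Ȟ^2(U;F) ≅ 0


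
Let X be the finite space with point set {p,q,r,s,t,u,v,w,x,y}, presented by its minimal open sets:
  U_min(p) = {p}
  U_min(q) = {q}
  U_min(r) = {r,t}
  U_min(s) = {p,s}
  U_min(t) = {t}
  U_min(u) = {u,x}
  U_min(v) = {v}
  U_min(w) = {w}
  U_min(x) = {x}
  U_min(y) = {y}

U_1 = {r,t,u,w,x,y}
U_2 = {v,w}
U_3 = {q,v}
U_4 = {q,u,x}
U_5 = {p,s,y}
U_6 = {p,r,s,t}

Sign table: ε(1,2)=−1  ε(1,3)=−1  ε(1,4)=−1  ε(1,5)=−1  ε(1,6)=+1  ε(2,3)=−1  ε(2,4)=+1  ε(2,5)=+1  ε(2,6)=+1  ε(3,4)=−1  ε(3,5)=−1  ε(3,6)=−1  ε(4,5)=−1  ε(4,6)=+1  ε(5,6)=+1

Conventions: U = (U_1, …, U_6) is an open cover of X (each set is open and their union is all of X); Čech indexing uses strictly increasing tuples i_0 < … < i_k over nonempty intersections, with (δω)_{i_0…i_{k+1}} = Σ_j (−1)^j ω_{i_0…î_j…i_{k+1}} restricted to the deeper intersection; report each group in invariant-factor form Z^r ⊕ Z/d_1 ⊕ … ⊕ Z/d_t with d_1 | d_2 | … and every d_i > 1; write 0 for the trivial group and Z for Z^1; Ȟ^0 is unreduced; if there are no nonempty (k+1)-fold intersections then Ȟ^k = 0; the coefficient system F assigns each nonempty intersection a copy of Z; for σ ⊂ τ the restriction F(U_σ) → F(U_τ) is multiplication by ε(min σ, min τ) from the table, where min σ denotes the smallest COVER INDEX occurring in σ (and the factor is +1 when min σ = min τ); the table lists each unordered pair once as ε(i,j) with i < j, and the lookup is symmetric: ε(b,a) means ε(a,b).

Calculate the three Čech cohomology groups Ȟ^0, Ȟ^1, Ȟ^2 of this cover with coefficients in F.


intersection data:
  U12={w} U14={u,x} U15={y} U16={r,t} U23={v} U34={q} U56={p,s}
C dims 6,7; δ0: rk 6, SNF 1^5·2
Ȟ^0 = (6 − 6) − 0 = 0, so Ȟ^0 ≅ 0
Ȟ^1 = (7 − 0) − 6 = 1 plus torsion [2], so Ȟ^1 ≅ Z ⊕ Z/2
Ȟ^2 = (0 − 0) − 0 = 0, so Ȟ^2 ≅ 0

Ȟ^0 ≅ 0, Ȟ^1 ≅ Z ⊕ Z/2 and Ȟ^2 ≅ 0


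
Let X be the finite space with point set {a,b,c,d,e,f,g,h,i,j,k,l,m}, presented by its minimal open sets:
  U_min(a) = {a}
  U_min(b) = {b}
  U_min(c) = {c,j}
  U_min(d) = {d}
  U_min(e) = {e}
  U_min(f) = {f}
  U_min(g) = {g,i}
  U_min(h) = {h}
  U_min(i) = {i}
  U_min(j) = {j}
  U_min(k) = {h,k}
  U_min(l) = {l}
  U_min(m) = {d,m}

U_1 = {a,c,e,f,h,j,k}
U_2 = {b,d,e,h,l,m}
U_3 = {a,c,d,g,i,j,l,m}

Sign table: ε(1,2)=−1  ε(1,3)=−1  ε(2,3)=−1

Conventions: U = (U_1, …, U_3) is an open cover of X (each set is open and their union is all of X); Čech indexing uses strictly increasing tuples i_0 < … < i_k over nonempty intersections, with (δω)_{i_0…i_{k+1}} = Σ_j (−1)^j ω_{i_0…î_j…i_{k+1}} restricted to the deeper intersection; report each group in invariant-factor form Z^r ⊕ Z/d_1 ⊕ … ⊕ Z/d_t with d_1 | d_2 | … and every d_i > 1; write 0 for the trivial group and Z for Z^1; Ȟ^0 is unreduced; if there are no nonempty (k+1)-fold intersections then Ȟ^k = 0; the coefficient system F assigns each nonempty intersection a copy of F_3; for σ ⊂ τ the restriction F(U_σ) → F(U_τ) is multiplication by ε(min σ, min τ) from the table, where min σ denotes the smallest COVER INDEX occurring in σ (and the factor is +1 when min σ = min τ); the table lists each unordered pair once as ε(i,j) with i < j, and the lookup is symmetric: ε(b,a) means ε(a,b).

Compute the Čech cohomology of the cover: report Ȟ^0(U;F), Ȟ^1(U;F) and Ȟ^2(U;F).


nerve of the cover:
  U12={e,h} U13={a,c,j} U23={d,l,m}
C dims 3,3; δ0: rk_F3 3
Ȟ^0 = (3 − 3) − 0 = 0, so Ȟ^0 ≅ 0
Ȟ^1 = (3 − 0) − 3 = 0, so Ȟ^1 ≅ 0
Ȟ^2 = (0 − 0) − 0 = 0, so Ȟ^2 ≅ 0

Ȟ^0 ≅ 0,  Ȟ^1 ≅ 0,  Ȟ^2 ≅ 0


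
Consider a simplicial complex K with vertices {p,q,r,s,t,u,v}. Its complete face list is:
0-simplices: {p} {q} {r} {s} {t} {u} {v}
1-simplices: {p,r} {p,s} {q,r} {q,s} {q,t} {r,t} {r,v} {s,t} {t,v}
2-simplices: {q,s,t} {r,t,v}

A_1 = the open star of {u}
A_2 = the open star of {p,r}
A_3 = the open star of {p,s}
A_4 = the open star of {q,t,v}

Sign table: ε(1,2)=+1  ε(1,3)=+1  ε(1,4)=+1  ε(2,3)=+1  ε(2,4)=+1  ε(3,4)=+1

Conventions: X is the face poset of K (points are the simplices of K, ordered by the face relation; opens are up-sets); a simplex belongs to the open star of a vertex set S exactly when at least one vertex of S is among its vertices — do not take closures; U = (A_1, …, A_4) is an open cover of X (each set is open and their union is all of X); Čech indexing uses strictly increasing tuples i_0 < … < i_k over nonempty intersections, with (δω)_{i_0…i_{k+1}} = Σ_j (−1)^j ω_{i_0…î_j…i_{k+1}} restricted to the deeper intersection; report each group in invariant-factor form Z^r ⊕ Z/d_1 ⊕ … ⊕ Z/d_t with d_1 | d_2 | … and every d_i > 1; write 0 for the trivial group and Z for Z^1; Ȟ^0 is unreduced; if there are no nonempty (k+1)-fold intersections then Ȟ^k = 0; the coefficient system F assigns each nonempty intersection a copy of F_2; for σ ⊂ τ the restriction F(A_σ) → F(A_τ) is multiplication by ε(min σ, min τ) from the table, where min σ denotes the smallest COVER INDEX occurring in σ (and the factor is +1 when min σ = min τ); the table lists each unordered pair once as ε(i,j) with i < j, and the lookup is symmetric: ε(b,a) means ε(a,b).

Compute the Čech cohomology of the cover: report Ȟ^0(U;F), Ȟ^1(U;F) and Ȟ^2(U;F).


Ȟ^0(U;F) ≅ Z/2 ⊕ Z/2; Ȟ^1(U;F) ≅ Z/2; Ȟ^2(U;F) ≅ 0

nonempty overlaps:
  A1={{u}} A2={{p},{r},{p,r},{p,s},{q,r},{r,t},{r,v},{r,t,v}} A3={{p},{s},{p,r},{p,s},{q,s},{s,t},{q,s,t}} A4={{q},{t},{v},{q,r},{q,s},{q,t},{r,t},{r,v},{s,t},{t,v},{q,s,t},{r,t,v}}
  A23={{p},{p,r},{p,s}} A24={{q,r},{r,t},{r,v},{r,t,v}} A34={{q,s},{s,t},{q,s,t}}
C dims 4,3; δ0: rk_F2 2
degree 0: 4−2−0 = 2 → Ȟ^0 ≅ Z/2 ⊕ Z/2
degree 1: 3−0−2 = 1 → Ȟ^1 ≅ Z/2
degree 2: 0−0−0 = 0 → Ȟ^2 ≅ 0


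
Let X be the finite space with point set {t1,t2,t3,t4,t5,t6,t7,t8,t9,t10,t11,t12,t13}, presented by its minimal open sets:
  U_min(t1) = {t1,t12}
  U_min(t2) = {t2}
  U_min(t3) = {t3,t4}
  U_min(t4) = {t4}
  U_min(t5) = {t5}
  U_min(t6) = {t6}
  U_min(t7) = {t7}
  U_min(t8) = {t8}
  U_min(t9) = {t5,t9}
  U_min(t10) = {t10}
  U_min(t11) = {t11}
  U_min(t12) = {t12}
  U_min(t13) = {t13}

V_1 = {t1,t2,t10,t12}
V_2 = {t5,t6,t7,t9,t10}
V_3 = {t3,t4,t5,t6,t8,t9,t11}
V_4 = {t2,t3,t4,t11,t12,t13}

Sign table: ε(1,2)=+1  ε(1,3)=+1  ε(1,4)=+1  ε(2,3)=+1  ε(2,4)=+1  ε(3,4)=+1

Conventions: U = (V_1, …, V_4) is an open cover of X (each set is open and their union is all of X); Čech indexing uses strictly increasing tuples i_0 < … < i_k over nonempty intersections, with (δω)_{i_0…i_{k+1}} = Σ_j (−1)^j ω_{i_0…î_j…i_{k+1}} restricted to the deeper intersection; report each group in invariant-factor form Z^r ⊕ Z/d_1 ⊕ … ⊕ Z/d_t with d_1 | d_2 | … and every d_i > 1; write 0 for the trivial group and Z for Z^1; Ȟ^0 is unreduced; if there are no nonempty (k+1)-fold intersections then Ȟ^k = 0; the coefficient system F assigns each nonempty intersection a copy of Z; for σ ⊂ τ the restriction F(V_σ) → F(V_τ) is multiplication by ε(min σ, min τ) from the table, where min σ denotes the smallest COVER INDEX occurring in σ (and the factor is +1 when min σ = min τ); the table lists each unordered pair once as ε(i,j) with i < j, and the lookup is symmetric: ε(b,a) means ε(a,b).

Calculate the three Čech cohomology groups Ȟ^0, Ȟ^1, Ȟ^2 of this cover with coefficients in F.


nonempty overlaps:
  V12={t10} V14={t2,t12} V23={t5,t6,t9} V34={t3,t4,t11}
C dims 4,4; δ0: rk 3, SNF 1^3
degree 0: 4−3−0 = 1 → Ȟ^0 ≅ Z
degree 1: 4−0−3 = 1 → Ȟ^1 ≅ Z
degree 2: 0−0−0 = 0 → Ȟ^2 ≅ 0

Ȟ^0(U;F) ≅ Z, Ȟ^1(U;F) ≅ Z, Ȟ^2(U;F) ≅ 0


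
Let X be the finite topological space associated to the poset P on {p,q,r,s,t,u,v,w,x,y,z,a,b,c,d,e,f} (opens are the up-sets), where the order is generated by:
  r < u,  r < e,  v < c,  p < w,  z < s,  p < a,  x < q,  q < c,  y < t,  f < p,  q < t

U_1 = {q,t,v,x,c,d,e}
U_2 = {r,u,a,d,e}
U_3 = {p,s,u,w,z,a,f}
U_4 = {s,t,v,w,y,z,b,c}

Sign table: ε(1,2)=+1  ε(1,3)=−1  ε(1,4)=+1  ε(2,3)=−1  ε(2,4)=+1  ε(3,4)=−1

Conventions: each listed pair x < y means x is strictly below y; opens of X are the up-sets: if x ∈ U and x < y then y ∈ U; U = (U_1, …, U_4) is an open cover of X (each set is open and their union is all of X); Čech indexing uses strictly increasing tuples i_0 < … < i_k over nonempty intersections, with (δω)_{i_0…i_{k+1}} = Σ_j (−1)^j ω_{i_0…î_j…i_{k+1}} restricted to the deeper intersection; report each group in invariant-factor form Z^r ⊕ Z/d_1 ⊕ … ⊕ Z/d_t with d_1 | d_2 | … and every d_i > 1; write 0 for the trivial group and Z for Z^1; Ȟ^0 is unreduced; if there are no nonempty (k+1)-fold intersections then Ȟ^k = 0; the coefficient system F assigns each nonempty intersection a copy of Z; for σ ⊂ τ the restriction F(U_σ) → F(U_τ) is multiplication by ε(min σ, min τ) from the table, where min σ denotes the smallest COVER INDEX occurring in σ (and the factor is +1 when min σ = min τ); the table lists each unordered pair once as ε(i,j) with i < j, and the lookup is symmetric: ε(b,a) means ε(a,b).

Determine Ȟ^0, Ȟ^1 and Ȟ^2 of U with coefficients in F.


nonempty intersections:
  U12={d,e} U14={t,v,c} U23={u,a} U34={s,w,z}
C dims 4,4; δ0: rk 3, SNF 1^3
Ȟ^0: (4−3)−0=1 ⇒ Z
Ȟ^1: (4−0)−3=1 ⇒ Z
Ȟ^2: (0−0)−0=0 ⇒ 0

Ȟ^0 = Z, Ȟ^1 = Z, Ȟ^2 = 0


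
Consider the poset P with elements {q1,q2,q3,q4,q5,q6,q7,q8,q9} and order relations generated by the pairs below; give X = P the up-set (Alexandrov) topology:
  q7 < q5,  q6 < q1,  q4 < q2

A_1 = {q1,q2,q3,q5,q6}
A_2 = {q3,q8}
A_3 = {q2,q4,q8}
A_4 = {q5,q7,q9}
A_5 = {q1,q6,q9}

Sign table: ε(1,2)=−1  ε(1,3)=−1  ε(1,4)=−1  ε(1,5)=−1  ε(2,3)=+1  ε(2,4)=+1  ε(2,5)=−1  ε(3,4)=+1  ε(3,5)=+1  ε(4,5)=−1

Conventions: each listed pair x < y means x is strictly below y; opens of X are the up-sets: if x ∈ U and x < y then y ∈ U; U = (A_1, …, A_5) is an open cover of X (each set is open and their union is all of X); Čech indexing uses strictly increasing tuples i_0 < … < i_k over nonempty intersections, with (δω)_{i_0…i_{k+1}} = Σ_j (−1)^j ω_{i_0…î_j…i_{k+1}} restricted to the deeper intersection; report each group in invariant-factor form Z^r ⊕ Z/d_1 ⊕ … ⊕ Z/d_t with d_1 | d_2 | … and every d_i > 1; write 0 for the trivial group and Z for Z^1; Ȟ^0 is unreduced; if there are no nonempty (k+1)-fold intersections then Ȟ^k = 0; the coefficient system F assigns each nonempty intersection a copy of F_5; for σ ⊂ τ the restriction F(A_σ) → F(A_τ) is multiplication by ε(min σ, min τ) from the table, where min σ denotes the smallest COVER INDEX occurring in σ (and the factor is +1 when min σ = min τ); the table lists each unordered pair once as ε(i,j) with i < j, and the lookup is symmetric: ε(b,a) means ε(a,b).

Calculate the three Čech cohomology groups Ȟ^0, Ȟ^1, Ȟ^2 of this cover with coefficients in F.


nonempty overlaps:
  A12={q3} A13={q2} A14={q5} A15={q1,q6} A23={q8} A45={q9}
C dims 5,6; δ0: rk_F5 5
degree 0: 5−5−0 = 0 → Ȟ^0 ≅ 0
degree 1: 6−0−5 = 1 → Ȟ^1 ≅ Z/5
degree 2: 0−0−0 = 0 → Ȟ^2 ≅ 0

Ȟ^0(U;F) ≅ 0, Ȟ^1(U;F) ≅ Z/5, Ȟ^2(U;F) ≅ 0


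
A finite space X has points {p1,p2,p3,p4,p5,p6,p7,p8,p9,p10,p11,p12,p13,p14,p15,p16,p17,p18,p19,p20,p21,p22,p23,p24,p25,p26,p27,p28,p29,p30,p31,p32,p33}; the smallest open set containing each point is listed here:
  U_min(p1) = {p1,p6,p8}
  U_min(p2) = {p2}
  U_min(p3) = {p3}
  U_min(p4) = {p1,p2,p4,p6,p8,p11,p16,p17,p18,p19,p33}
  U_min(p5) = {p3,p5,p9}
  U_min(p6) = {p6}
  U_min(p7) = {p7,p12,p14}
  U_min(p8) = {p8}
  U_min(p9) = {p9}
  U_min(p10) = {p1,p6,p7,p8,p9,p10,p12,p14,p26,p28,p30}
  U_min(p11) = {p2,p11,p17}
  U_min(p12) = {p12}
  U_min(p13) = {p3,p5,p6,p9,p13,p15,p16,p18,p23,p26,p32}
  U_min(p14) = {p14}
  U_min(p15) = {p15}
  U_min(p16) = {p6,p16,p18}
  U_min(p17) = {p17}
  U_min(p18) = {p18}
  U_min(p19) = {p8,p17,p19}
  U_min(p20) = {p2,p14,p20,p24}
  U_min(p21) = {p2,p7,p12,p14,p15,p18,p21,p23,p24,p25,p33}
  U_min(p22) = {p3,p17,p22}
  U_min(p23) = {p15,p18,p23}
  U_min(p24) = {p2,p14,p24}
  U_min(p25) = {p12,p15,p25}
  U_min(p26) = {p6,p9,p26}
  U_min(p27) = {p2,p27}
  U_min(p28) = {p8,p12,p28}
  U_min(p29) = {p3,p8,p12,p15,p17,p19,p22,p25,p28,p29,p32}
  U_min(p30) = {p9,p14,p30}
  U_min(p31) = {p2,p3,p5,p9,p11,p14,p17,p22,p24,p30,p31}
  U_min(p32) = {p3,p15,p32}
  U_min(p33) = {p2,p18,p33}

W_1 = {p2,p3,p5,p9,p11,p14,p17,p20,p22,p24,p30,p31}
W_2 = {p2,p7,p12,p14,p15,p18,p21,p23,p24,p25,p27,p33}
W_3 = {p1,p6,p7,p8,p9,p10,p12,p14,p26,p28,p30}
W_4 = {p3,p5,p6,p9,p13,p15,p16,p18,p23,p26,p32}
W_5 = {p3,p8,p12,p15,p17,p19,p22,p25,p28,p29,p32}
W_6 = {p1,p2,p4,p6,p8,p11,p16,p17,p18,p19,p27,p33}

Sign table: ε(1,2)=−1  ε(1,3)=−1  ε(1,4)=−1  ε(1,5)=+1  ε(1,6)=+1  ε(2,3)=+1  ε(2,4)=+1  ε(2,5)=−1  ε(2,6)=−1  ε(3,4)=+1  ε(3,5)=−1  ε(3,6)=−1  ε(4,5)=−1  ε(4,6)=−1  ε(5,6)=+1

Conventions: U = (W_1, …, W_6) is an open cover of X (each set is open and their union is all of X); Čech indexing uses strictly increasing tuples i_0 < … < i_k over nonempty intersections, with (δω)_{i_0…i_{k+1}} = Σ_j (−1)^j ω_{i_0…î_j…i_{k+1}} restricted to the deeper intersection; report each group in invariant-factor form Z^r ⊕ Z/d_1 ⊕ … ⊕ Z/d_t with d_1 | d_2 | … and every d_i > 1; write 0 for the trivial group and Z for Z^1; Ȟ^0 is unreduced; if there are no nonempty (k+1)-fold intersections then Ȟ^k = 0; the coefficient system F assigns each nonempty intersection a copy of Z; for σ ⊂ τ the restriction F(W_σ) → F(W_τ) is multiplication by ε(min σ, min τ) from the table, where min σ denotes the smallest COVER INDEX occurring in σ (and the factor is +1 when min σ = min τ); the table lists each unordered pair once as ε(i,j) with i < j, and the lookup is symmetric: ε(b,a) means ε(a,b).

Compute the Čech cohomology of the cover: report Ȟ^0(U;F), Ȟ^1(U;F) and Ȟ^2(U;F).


nerve simplices:
  W12={p2,p14,p24} W13={p9,p14,p30} W14={p3,p5,p9} W15={p3,p17,p22} W16={p2,p11,p17} W23={p7,p12,p14} W24={p15,p18,p23} W25={p12,p15,p25} W26={p2,p18,p27,p33} W34={p6,p9,p26} W35={p8,p12,p28} W36={p1,p6,p8} W45={p3,p15,p32} W46={p6,p16,p18} W56={p8,p17,p19}
  W123={p14} W126={p2} W134={p9} W145={p3} W156={p17} W235={p12} W245={p15} W246={p18} W346={p6} W356={p8}
C dims 6,15,10; δ0: rk 5, SNF 1^5; δ1: rk 10, SNF 1^9·2
degree 0: 6−5−0 = 1 → Ȟ^0 ≅ Z
degree 1: 15−10−5 = 0 → Ȟ^1 ≅ 0
degree 2: 10−0−10 = 0 plus torsion [2] → Ȟ^2 ≅ Z/2

Ȟ^0 = Z, Ȟ^1 = 0 and Ȟ^2 = Z/2


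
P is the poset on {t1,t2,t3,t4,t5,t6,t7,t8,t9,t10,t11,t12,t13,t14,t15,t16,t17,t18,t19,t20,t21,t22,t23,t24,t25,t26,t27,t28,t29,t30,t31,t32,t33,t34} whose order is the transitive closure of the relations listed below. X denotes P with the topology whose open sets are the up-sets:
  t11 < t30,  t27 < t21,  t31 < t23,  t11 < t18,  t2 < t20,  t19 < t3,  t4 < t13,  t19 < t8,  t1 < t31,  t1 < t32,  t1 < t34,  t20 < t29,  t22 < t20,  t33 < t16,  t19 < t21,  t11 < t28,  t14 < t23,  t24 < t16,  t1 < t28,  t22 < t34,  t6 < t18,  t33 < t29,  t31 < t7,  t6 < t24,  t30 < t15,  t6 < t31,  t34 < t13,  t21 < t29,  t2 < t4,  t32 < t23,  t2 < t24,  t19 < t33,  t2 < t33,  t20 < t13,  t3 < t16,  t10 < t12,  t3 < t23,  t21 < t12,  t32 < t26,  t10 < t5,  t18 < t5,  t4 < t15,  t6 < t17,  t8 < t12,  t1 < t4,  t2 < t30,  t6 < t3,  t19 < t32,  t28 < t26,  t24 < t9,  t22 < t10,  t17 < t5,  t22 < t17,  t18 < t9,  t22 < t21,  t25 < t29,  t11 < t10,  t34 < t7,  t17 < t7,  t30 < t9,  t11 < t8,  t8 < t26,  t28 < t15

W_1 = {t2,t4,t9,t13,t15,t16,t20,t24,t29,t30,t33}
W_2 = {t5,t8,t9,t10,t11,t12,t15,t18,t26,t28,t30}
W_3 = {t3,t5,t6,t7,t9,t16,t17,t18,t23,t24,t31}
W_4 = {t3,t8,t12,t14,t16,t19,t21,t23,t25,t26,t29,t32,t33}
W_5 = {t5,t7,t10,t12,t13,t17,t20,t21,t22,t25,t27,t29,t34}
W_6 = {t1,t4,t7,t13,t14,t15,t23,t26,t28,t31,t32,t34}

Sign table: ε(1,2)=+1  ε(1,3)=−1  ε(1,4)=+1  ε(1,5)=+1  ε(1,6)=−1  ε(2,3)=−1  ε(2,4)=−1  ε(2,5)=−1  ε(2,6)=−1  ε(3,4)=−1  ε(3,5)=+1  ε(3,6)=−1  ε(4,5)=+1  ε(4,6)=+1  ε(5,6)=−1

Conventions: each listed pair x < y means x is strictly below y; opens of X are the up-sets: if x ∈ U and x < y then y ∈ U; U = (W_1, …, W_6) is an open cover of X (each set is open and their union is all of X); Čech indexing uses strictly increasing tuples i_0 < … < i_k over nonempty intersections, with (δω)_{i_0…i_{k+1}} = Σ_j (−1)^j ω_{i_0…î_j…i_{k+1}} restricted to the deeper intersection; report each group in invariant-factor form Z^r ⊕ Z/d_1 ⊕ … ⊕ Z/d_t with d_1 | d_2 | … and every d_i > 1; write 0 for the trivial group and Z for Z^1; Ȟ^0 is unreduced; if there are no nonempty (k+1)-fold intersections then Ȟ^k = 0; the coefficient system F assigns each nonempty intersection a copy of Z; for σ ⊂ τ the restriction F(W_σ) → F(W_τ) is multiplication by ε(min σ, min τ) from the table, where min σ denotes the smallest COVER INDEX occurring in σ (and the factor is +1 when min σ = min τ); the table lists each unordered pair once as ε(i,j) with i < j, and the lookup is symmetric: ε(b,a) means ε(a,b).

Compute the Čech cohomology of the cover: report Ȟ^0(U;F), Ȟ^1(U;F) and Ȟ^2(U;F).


Ȟ^0(U;F) ≅ 0,  Ȟ^1(U;F) ≅ Z/2,  Ȟ^2(U;F) ≅ Z

intersection data:
  W12={t9,t15,t30} W13={t9,t16,t24} W14={t16,t29,t33} W15={t13,t20,t29} W16={t4,t13,t15} W23={t5,t9,t18} W24={t8,t12,t26} W25={t5,t10,t12} W26={t15,t26,t28} W34={t3,t16,t23} W35={t5,t7,t17} W36={t7,t23,t31} W45={t12,t21,t25,t29} W46={t14,t23,t26,t32} W56={t7,t13,t34}
  W123={t9} W126={t15} W134={t16} W145={t29} W156={t13} W235={t5} W245={t12} W246={t26} W346={t23} W356={t7}
C dims 6,15,10; δ0: rk 6, SNF 1^5·2; δ1: rk 9, SNF 1^9
Ȟ^0 = (6 − 6) − 0 = 0, so Ȟ^0 ≅ 0
Ȟ^1 = (15 − 9) − 6 = 0 plus torsion [2], so Ȟ^1 ≅ Z/2
Ȟ^2 = (10 − 0) − 9 = 1, so Ȟ^2 ≅ Z


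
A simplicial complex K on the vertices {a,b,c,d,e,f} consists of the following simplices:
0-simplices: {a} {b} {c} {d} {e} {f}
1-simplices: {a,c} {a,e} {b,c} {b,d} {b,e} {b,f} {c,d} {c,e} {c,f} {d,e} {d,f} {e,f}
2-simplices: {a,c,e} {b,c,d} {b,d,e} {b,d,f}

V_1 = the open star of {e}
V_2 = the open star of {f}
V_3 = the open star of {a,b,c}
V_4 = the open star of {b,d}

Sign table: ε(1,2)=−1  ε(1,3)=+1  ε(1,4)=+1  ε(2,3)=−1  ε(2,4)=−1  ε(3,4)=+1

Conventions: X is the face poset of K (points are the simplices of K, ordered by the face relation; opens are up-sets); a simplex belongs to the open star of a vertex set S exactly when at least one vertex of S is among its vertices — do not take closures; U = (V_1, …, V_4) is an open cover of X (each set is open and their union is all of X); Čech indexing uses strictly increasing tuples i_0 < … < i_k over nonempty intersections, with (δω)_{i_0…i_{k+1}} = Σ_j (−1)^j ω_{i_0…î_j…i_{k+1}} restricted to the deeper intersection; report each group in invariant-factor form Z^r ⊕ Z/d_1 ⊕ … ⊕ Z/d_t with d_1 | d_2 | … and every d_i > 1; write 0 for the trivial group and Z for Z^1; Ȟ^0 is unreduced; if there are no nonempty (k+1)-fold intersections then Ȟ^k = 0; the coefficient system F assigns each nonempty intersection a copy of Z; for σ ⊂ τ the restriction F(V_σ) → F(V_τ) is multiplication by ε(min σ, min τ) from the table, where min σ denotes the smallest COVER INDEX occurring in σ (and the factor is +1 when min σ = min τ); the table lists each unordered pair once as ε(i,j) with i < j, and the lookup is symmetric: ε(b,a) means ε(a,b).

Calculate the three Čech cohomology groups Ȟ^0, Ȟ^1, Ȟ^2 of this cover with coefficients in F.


Ȟ^0(U;F) ≅ Z; Ȟ^1(U;F) ≅ Z; Ȟ^2(U;F) ≅ 0

nerve of the cover:
  V1={{e},{a,e},{b,e},{c,e},{d,e},{e,f},{a,c,e},{b,d,e}} V2={{f},{b,f},{c,f},{d,f},{e,f},{b,d,f}} V3={{a},{b},{c},{a,c},{a,e},{b,c},{b,d},{b,e},{b,f},{c,d},{c,e},{c,f},{a,c,e},{b,c,d},{b,d,e},{b,d,f}} V4={{b},{d},{b,c},{b,d},{b,e},{b,f},{c,d},{d,e},{d,f},{b,c,d},{b,d,e},{b,d,f}}
  V12={{e,f}} V13={{a,e},{b,e},{c,e},{a,c,e},{b,d,e}} V14={{b,e},{d,e},{b,d,e}} V23={{b,f},{c,f},{b,d,f}} V24={{b,f},{d,f},{b,d,f}} V34={{b},{b,c},{b,d},{b,e},{b,f},{c,d},{b,c,d},{b,d,e},{b,d,f}}
  V134={{b,e},{b,d,e}} V234={{b,f},{b,d,f}}
C dims 4,6,2; δ0: rk 3, SNF 1^3; δ1: rk 2, SNF 1^2
Ȟ^0 = (4 − 3) − 0 = 1, so Ȟ^0 ≅ Z
Ȟ^1 = (6 − 2) − 3 = 1, so Ȟ^1 ≅ Z
Ȟ^2 = (2 − 0) − 2 = 0, so Ȟ^2 ≅ 0


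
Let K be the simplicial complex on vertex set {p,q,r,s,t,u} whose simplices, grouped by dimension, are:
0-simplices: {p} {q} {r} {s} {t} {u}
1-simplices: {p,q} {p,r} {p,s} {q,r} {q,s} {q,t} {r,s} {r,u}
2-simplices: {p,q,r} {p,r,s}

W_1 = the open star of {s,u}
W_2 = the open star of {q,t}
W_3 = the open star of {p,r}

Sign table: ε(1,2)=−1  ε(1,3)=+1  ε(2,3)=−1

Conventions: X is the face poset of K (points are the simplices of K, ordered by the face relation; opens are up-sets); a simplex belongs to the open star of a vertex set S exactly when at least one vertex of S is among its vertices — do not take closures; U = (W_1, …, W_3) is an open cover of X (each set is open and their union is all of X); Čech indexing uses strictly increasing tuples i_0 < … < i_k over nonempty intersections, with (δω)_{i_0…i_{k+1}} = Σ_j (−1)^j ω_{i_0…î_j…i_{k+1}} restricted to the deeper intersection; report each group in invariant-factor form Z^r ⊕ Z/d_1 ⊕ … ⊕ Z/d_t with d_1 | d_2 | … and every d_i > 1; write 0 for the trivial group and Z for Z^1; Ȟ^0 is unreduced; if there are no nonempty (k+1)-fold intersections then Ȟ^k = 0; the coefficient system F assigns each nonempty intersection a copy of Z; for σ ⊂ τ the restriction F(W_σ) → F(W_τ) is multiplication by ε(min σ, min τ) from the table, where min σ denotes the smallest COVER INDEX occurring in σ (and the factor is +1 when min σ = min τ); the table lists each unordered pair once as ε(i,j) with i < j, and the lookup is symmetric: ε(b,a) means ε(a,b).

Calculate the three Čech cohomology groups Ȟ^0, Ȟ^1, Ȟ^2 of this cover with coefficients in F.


Ȟ^0(U;F) ≅ Z,  Ȟ^1(U;F) ≅ Z,  Ȟ^2(U;F) ≅ 0

nerve simplices:
  W1={{s},{u},{p,s},{q,s},{r,s},{r,u},{p,r,s}} W2={{q},{t},{p,q},{q,r},{q,s},{q,t},{p,q,r}} W3={{p},{r},{p,q},{p,r},{p,s},{q,r},{r,s},{r,u},{p,q,r},{p,r,s}}
  W12={{q,s}} W13={{p,s},{r,s},{r,u},{p,r,s}} W23={{p,q},{q,r},{p,q,r}}
C dims 3,3; δ0: rk 2, SNF 1^2
degree 0: 3−2−0 = 1 → Ȟ^0 ≅ Z
degree 1: 3−0−2 = 1 → Ȟ^1 ≅ Z
degree 2: 0−0−0 = 0 → Ȟ^2 ≅ 0


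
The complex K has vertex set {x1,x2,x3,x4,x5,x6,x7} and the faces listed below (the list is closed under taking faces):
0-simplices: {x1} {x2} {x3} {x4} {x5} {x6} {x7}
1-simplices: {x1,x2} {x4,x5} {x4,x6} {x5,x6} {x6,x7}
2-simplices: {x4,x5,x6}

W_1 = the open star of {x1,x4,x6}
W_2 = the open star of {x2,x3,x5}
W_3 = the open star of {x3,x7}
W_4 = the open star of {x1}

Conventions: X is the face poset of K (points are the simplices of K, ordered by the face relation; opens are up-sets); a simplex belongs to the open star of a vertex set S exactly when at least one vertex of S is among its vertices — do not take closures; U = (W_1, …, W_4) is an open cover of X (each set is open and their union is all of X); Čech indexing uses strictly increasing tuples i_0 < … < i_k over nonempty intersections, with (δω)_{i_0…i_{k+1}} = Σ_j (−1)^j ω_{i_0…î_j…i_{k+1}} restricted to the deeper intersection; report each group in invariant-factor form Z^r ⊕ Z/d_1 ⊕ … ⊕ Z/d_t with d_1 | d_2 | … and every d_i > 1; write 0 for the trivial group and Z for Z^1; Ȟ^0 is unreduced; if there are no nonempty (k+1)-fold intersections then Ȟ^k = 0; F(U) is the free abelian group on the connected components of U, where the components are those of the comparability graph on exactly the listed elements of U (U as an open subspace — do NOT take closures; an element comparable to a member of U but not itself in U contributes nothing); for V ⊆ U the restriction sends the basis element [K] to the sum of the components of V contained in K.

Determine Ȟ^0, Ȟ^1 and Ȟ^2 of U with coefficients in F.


Ȟ^0 ≅ Z^3, Ȟ^1 ≅ 0, Ȟ^2 ≅ 0

cover nerve:
  W1={{x1},{x4},{x6},{x1,x2},{x4,x5},{x4,x6},{x5,x6},{x6,x7},{x4,x5,x6}} W2={{x2},{x3},{x5},{x1,x2},{x4,x5},{x5,x6},{x4,x5,x6}} W3={{x3},{x7},{x6,x7}} W4={{x1},{x1,x2}}
  W12={{x1,x2},{x4,x5},{x5,x6},{x4,x5,x6}} W13={{x6,x7}} W14={{x1},{x1,x2}} W23={{x3}} W24={{x1,x2}}
  W124={{x1,x2}}
components per intersection:
  W1: {{x1},{x1,x2}} {{x4},{x6},{x4,x5},{x4,x6},{x5,x6},{x6,x7},{x4,x5,x6}}
  W2: {{x2},{x1,x2}} {{x3}} {{x5},{x4,x5},{x5,x6},{x4,x5,x6}}
  W3: {{x3}} {{x7},{x6,x7}}
  W4: {{x1},{x1,x2}}
  W12: {{x1,x2}} {{x4,x5},{x5,x6},{x4,x5,x6}}
  W13: {{x6,x7}}
  W14: {{x1},{x1,x2}}
  W23: {{x3}}
  W24: {{x1,x2}}
  W124: {{x1,x2}}
C dims 8,6,1; δ0: rk 5, SNF 1^5; δ1: rk 1, SNF 1^1
Ȟ^0: (8−5)−0=3 ⇒ Z^3
Ȟ^1: (6−1)−5=0 ⇒ 0
Ȟ^2: (1−0)−1=0 ⇒ 0


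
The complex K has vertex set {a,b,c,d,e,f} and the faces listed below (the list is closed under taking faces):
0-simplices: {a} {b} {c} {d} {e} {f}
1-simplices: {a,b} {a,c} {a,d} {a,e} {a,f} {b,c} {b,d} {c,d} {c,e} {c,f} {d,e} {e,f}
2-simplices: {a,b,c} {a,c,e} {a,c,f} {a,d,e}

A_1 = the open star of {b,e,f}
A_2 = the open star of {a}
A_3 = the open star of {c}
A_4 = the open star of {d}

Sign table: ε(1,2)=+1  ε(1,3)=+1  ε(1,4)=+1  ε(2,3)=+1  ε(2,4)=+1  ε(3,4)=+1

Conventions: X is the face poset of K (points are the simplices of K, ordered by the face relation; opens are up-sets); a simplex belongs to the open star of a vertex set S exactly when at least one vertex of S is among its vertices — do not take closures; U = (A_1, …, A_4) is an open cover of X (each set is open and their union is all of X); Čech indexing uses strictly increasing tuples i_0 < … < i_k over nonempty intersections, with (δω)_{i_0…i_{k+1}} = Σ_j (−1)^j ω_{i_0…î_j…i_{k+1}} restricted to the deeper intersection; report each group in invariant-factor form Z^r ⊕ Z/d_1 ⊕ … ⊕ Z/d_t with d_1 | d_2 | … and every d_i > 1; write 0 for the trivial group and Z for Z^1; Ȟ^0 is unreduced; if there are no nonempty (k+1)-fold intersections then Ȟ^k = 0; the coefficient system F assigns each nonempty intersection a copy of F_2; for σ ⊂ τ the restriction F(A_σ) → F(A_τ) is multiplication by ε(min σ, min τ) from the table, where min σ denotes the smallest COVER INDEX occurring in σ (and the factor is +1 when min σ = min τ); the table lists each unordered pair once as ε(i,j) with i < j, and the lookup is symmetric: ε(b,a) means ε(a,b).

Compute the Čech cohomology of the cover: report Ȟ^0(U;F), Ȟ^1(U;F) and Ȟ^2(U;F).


Ȟ^0 ≅ Z/2, Ȟ^1 ≅ Z/2 and Ȟ^2 ≅ 0

nonempty overlaps:
  A1={{b},{e},{f},{a,b},{a,e},{a,f},{b,c},{b,d},{c,e},{c,f},{d,e},{e,f},{a,b,c},{a,c,e},{a,c,f},{a,d,e}} A2={{a},{a,b},{a,c},{a,d},{a,e},{a,f},{a,b,c},{a,c,e},{a,c,f},{a,d,e}} A3={{c},{a,c},{b,c},{c,d},{c,e},{c,f},{a,b,c},{a,c,e},{a,c,f}} A4={{d},{a,d},{b,d},{c,d},{d,e},{a,d,e}}
  A12={{a,b},{a,e},{a,f},{a,b,c},{a,c,e},{a,c,f},{a,d,e}} A13={{b,c},{c,e},{c,f},{a,b,c},{a,c,e},{a,c,f}} A14={{b,d},{d,e},{a,d,e}} A23={{a,c},{a,b,c},{a,c,e},{a,c,f}} A24={{a,d},{a,d,e}} A34={{c,d}}
  A123={{a,b,c},{a,c,e},{a,c,f}} A124={{a,d,e}}
C dims 4,6,2; δ0: rk_F2 3; δ1: rk_F2 2
degree 0: 4−3−0 = 1 → Ȟ^0 ≅ Z/2
degree 1: 6−2−3 = 1 → Ȟ^1 ≅ Z/2
degree 2: 2−0−2 = 0 → Ȟ^2 ≅ 0


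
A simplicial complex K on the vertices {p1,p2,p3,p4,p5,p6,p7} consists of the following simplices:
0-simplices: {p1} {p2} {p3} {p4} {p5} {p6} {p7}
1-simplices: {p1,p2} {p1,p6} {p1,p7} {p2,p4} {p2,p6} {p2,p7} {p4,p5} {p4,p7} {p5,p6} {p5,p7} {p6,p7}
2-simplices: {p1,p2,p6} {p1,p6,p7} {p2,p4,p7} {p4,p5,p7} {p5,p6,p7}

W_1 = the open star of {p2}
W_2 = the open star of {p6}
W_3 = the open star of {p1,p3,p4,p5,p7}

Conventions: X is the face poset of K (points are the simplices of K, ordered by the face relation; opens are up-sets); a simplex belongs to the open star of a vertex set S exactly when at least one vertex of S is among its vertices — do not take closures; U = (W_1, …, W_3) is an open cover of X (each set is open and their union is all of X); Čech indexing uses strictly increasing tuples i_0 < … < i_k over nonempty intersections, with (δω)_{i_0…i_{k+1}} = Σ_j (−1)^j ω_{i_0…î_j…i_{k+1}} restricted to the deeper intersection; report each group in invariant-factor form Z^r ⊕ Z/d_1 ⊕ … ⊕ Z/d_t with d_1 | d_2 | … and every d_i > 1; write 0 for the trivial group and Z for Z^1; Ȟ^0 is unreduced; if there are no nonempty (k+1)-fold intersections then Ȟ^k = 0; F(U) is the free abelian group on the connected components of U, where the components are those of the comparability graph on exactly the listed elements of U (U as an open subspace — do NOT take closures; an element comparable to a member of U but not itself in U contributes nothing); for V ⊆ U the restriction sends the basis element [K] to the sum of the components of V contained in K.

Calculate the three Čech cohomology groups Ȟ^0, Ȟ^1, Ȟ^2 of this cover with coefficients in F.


nonempty intersections:
  W1={{p2},{p1,p2},{p2,p4},{p2,p6},{p2,p7},{p1,p2,p6},{p2,p4,p7}} W2={{p6},{p1,p6},{p2,p6},{p5,p6},{p6,p7},{p1,p2,p6},{p1,p6,p7},{p5,p6,p7}} W3={{p1},{p3},{p4},{p5},{p7},{p1,p2},{p1,p6},{p1,p7},{p2,p4},{p2,p7},{p4,p5},{p4,p7},{p5,p6},{p5,p7},{p6,p7},{p1,p2,p6},{p1,p6,p7},{p2,p4,p7},{p4,p5,p7},{p5,p6,p7}}
  W12={{p2,p6},{p1,p2,p6}} W13={{p1,p2},{p2,p4},{p2,p7},{p1,p2,p6},{p2,p4,p7}} W23={{p1,p6},{p5,p6},{p6,p7},{p1,p2,p6},{p1,p6,p7},{p5,p6,p7}}
  W123={{p1,p2,p6}}
components per intersection:
  W1: {{p2},{p1,p2},{p2,p4},{p2,p6},{p2,p7},{p1,p2,p6},{p2,p4,p7}}
  W2: {{p6},{p1,p6},{p2,p6},{p5,p6},{p6,p7},{p1,p2,p6},{p1,p6,p7},{p5,p6,p7}}
  W3: {{p1},{p4},{p5},{p7},{p1,p2},{p1,p6},{p1,p7},{p2,p4},{p2,p7},{p4,p5},{p4,p7},{p5,p6},{p5,p7},{p6,p7},{p1,p2,p6},{p1,p6,p7},{p2,p4,p7},{p4,p5,p7},{p5,p6,p7}} {{p3}}
  W12: {{p2,p6},{p1,p2,p6}}
  W13: {{p1,p2},{p1,p2,p6}} {{p2,p4},{p2,p7},{p2,p4,p7}}
  W23: {{p1,p6},{p5,p6},{p6,p7},{p1,p2,p6},{p1,p6,p7},{p5,p6,p7}}
  W123: {{p1,p2,p6}}
C dims 4,4,1; δ0: rk 2, SNF 1^2; δ1: rk 1, SNF 1^1
Ȟ^0: (4−2)−0=2 ⇒ Z^2
Ȟ^1: (4−1)−2=1 ⇒ Z
Ȟ^2: (1−0)−1=0 ⇒ 0

Ȟ^0 = Z^2,  Ȟ^1 = Z,  Ȟ^2 = 0
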